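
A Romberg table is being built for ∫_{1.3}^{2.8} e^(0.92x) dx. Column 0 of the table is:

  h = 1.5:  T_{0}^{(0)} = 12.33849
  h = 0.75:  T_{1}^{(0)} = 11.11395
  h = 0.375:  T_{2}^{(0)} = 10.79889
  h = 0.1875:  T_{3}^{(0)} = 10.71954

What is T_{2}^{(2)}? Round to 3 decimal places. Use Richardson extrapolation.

10.693

T_{1}^{(1)} = 11.11395 + (11.11395 − 12.33849)/3 = 10.70577
T_{2}^{(1)} = 10.79889 + (10.79889 − 11.11395)/3 = 10.69387
T_{2}^{(2)} = 10.69387 + (10.69387 − 10.70577)/15 = 10.69308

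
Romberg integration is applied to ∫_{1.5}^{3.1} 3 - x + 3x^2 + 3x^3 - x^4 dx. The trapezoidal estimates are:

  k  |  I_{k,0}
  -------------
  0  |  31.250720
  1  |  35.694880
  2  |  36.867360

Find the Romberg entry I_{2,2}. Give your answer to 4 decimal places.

37.2636

Richardson extrapolation on the trapezoidal column (denominator 4−1=3):
I_{1,1} = (4·35.694880 − 31.250720) / 3 = 37.176267
I_{2,1} = (4·36.867360 − 35.694880) / 3 = 37.258187
I_{2,2} = (16·37.258187 − 37.176267) / 15 = 37.263648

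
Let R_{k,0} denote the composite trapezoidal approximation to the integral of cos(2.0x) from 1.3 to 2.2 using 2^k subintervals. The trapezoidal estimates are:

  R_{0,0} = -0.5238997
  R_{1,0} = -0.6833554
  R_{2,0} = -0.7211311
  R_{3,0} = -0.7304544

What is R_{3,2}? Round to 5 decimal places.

-0.73355

R_{2,1} = (4·(-0.7211311) − (-0.6833554)) / 3 = -0.7337230
R_{3,1} = -0.7304544 + (-0.7304544 − (-0.7211311))/3 = -0.7335622
R_{3,2} = -0.7335622 + (-0.7335622 − (-0.7337230))/15 = -0.7335515
(Column j=1 coincides with Simpson's rule on the same nodes.)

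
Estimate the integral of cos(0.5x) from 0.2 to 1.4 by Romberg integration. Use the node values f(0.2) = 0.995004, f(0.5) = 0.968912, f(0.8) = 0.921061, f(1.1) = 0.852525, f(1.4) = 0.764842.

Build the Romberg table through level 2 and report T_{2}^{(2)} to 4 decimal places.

1.0888

T_{0}^{(0)} (trapezoid, 1 panel, h=1.2000): 1.055908
T_{1}^{(0)} (trapezoid, 2 panels, h=0.6000): 1.080590
T_{2}^{(0)} (trapezoid, 4 panels, h=0.3000): 1.086726
T_{1}^{(1)} = 1.080590 + (1.080590 − 1.055908)/3 = 1.088817
T_{2}^{(1)} = 1.086726 + (1.086726 − 1.080590)/3 = 1.088771
T_{2}^{(2)} = 1.088771 + (1.088771 − 1.088817)/15 = 1.088768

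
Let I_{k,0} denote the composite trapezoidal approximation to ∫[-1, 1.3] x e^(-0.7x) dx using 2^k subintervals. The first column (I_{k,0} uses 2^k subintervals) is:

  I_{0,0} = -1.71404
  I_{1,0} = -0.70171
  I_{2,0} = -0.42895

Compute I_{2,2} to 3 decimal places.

-0.336

I_{1,1} = -0.70171 + (-0.70171 − (-1.71404))/3 = -0.36427
I_{2,1} = (4·(-0.42895) − (-0.70171)) / 3 = -0.33803
I_{2,2} = (16·(-0.33803) − (-0.36427)) / 15 = -0.33628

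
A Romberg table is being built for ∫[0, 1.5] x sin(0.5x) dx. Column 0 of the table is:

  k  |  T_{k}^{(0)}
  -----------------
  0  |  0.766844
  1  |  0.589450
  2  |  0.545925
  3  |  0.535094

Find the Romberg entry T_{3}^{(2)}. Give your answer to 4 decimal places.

T_{2}^{(1)} = 0.545925 + (0.545925 − 0.589450)/3 = 0.531417
T_{3}^{(1)} = 0.535094 + (0.535094 − 0.545925)/3 = 0.531484
T_{3}^{(2)} = 0.531484 + (0.531484 − 0.531417)/15 = 0.531488

0.5315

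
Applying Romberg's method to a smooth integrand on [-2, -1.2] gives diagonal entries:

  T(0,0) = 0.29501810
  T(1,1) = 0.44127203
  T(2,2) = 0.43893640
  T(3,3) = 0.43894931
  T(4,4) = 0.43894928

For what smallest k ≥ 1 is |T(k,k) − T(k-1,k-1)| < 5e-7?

|T(1,1) − T(0,0)| = 0.14625393 ≥ 5e-7
|T(2,2) − T(1,1)| = 0.00233563 ≥ 5e-7
|T(3,3) − T(2,2)| = 0.00001291 ≥ 5e-7
|T(4,4) − T(3,3)| = 0.00000003 < 5e-7

k = 4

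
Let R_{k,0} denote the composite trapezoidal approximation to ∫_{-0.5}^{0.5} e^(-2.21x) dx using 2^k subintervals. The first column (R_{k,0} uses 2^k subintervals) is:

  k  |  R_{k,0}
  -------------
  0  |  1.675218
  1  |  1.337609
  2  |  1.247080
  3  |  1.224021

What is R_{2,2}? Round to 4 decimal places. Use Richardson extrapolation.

1.2164

Richardson extrapolation on the trapezoidal column (denominator 4−1=3):
R_{1,1} = 1.337609 + (1.337609 − 1.675218)/3 = 1.225073
R_{2,1} = (4·1.247080 − 1.337609) / 3 = 1.216904
R_{2,2} = (16·1.216904 − 1.225073) / 15 = 1.216359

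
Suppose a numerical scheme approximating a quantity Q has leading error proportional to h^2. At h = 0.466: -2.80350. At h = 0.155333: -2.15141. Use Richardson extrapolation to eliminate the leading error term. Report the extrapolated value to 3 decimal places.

-2.070

The leading error scales as h^2; refining by a factor of 3 reduces it by 3^2 = 9.
Extrapolated value = (9·A(h/3) − A(h)) / (9 − 1)
= (9·(-2.15141) − (-2.80350)) / 8
= -16.55919 / 8 = -2.06990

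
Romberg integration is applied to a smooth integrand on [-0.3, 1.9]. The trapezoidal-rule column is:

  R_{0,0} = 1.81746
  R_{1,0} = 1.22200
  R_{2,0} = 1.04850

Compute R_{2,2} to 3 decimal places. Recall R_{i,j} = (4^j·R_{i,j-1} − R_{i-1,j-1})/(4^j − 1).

Richardson extrapolation on the trapezoidal column (denominator 4−1=3):
R_{1,1} = 1.22200 + (1.22200 − 1.81746)/3 = 1.02351
R_{2,1} = 1.04850 + (1.04850 − 1.22200)/3 = 0.99067
R_{2,2} = (16·0.99067 − 1.02351) / 15 = 0.98848

0.988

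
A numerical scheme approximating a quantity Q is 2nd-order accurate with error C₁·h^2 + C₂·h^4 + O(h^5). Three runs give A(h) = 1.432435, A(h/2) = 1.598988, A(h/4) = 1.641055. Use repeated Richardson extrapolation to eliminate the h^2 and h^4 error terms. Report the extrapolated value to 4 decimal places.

First eliminate the h^2 term (factor 2^2 = 4):
  B₁ = (4·1.598988 − 1.432435)/3 = 1.654506
  B₂ = (4·1.641055 − 1.598988)/3 = 1.655077
Then eliminate the h^4 term (factor 2^4 = 16):
  (16·1.655077 − 1.654506)/15 = 1.655115

1.6551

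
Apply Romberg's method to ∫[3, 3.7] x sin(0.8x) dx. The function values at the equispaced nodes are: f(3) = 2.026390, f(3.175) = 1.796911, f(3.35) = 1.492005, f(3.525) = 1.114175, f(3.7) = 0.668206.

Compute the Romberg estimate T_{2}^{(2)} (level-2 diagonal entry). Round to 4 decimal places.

1.0105

T_{0}^{(0)} (trapezoid, 1 panel, h=0.7000): 0.943109
T_{1}^{(0)} (trapezoid, 2 panels, h=0.3500): 0.993756
T_{2}^{(0)} (trapezoid, 4 panels, h=0.1750): 1.006318
T_{1}^{(1)} = 0.993756 + (0.993756 − 0.943109)/3 = 1.010638
T_{2}^{(1)} = 1.006318 + (1.006318 − 0.993756)/3 = 1.010505
T_{2}^{(2)} = 1.010505 + (1.010505 − 1.010638)/15 = 1.010496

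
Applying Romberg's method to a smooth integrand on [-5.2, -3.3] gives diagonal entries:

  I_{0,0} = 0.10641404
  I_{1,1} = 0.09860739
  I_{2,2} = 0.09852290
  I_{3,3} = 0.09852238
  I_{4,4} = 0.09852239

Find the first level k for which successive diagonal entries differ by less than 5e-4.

|I_{1,1} − I_{0,0}| = 0.00780665 ≥ 5e-4
|I_{2,2} − I_{1,1}| = 0.00008449 < 5e-4

k = 2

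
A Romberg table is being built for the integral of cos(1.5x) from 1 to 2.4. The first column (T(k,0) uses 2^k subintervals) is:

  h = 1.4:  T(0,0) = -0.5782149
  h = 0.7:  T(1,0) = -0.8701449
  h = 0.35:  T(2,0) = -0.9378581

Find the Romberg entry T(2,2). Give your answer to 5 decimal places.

-0.95996

T(1,1) = -0.8701449 + (-0.8701449 − (-0.5782149))/3 = -0.9674549
T(2,1) = (4·(-0.9378581) − (-0.8701449)) / 3 = -0.9604292
T(2,2) = (16·(-0.9604292) − (-0.9674549)) / 15 = -0.9599608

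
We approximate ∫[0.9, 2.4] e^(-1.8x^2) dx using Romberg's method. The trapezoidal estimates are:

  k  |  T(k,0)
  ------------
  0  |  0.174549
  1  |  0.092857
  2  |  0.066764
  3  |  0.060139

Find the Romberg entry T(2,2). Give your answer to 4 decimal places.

0.0576

Richardson extrapolation on the trapezoidal column (denominator 4−1=3):
T(1,1) = (4·0.092857 − 0.174549) / 3 = 0.065626
T(2,1) = (4·0.066764 − 0.092857) / 3 = 0.058066
T(2,2) = 0.058066 + (0.058066 − 0.065626)/15 = 0.057562
(Column j=1 coincides with Simpson's rule on the same nodes.)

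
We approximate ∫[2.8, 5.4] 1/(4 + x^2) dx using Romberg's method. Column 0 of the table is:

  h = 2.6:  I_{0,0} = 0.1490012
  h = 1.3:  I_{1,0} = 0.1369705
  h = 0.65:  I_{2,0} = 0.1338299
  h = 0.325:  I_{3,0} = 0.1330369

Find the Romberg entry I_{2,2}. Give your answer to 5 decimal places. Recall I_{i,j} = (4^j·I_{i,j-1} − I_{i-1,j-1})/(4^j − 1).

0.13277

I_{1,1} = (4·0.1369705 − 0.1490012) / 3 = 0.1329603
I_{2,1} = (4·0.1338299 − 0.1369705) / 3 = 0.1327830
I_{2,2} = (16·0.1327830 − 0.1329603) / 15 = 0.1327712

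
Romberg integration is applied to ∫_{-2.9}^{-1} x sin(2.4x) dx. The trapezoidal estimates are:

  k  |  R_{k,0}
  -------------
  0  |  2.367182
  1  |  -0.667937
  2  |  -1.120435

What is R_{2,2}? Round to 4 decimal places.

-1.2440

Richardson extrapolation on the trapezoidal column (denominator 4−1=3):
R_{1,1} = -0.667937 + (-0.667937 − 2.367182)/3 = -1.679643
R_{2,1} = -1.120435 + (-1.120435 − (-0.667937))/3 = -1.271268
R_{2,2} = -1.271268 + (-1.271268 − (-1.679643))/15 = -1.244043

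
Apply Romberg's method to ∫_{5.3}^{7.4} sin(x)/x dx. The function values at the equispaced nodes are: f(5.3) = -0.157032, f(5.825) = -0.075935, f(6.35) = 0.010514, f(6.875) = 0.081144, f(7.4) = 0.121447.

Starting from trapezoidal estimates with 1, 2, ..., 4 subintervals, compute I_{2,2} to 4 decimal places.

I_{0,0} (trapezoid, 1 panel, h=2.1000): -0.037364
I_{1,0} (trapezoid, 2 panels, h=1.0500): -0.007642
I_{2,0} (trapezoid, 4 panels, h=0.5250): -0.001086
I_{1,1} = -0.007642 + (-0.007642 − (-0.037364))/3 = 0.002265
I_{2,1} = -0.001086 + (-0.001086 − (-0.007642))/3 = 0.001099
I_{2,2} = 0.001099 + (0.001099 − 0.002265)/15 = 0.001021

0.0010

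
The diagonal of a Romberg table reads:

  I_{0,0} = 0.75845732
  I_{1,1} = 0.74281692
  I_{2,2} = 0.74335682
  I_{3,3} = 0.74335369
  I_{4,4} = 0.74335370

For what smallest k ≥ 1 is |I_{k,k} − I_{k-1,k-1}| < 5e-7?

|I_{1,1} − I_{0,0}| = 0.01564040 ≥ 5e-7
|I_{2,2} − I_{1,1}| = 0.00053990 ≥ 5e-7
|I_{3,3} − I_{2,2}| = 0.00000313 ≥ 5e-7
|I_{4,4} − I_{3,3}| = 0.00000001 < 5e-7

k = 4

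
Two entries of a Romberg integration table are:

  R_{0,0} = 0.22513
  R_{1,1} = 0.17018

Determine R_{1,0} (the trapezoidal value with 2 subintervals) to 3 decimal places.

From R_{1,1} = (4·R_{1,0} − R_{0,0})/3, solve for R_{1,0}:
4·R_{1,0} = 3·0.17018 + 0.22513 = 0.73567
R_{1,0} = 0.18392

0.184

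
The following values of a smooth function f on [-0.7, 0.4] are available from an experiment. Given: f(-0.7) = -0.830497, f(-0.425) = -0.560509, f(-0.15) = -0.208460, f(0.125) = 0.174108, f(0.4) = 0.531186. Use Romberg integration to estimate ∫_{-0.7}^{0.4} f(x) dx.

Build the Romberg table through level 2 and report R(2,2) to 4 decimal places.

-0.2073

R(0,0) (trapezoid, 1 panel, h=1.1000): -0.164621
R(1,0) (trapezoid, 2 panels, h=0.5500): -0.196964
R(2,0) (trapezoid, 4 panels, h=0.2750): -0.204742
R(1,1) = -0.196964 + (-0.196964 − (-0.164621))/3 = -0.207745
R(2,1) = -0.204742 + (-0.204742 − (-0.196964))/3 = -0.207335
R(2,2) = -0.207335 + (-0.207335 − (-0.207745))/15 = -0.207308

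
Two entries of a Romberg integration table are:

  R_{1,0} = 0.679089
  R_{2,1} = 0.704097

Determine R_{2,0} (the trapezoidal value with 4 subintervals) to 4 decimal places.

From R_{2,1} = (4·R_{2,0} − R_{1,0})/3, solve for R_{2,0}:
4·R_{2,0} = 3·0.704097 + 0.679089 = 2.791380
R_{2,0} = 0.697845

0.6978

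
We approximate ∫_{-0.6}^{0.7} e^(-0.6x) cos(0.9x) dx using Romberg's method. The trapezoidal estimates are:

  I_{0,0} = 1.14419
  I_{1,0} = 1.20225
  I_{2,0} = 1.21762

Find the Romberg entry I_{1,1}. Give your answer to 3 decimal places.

1.222

I_{1,1} = 1.20225 + (1.20225 − 1.14419)/3 = 1.22160
(Column j=1 coincides with Simpson's rule on the same nodes.)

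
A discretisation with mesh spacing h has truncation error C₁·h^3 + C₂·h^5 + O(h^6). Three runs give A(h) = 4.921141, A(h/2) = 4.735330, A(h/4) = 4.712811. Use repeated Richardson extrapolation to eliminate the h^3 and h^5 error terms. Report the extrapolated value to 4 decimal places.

First eliminate the h^3 term (factor 2^3 = 8):
  B₁ = (8·4.735330 − 4.921141)/7 = 4.708786
  B₂ = (8·4.712811 − 4.735330)/7 = 4.709594
Then eliminate the h^5 term (factor 2^5 = 32):
  (32·4.709594 − 4.708786)/31 = 4.709620

4.7096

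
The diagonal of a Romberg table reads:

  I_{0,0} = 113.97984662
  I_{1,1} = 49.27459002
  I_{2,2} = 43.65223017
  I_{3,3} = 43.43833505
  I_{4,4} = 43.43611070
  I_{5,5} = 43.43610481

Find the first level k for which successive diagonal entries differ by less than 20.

k = 2

|I_{1,1} − I_{0,0}| = 64.70525660 ≥ 20
|I_{2,2} − I_{1,1}| = 5.62235985 < 20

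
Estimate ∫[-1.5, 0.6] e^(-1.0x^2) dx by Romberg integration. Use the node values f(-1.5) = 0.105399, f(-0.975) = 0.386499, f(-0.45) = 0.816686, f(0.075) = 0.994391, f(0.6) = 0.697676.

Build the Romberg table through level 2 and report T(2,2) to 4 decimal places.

1.3909

T(0,0) (trapezoid, 1 panel, h=2.1000): 0.843229
T(1,0) (trapezoid, 2 panels, h=1.0500): 1.279135
T(2,0) (trapezoid, 4 panels, h=0.5250): 1.364535
T(1,1) = 1.279135 + (1.279135 − 0.843229)/3 = 1.424437
T(2,1) = 1.364535 + (1.364535 − 1.279135)/3 = 1.393002
T(2,2) = 1.393002 + (1.393002 − 1.424437)/15 = 1.390906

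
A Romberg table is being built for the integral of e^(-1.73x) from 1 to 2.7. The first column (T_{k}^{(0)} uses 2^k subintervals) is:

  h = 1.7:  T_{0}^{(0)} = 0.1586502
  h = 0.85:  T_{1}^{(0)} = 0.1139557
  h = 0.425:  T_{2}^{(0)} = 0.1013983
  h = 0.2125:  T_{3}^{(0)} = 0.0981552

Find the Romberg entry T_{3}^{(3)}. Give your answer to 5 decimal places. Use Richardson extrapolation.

0.09706

T_{1}^{(1)} = (4·0.1139557 − 0.1586502) / 3 = 0.0990575
T_{2}^{(1)} = (4·0.1013983 − 0.1139557) / 3 = 0.0972125
T_{3}^{(1)} = 0.0981552 + (0.0981552 − 0.1013983)/3 = 0.0970742
T_{2}^{(2)} = (16·0.0972125 − 0.0990575) / 15 = 0.0970895
T_{3}^{(2)} = 0.0970742 + (0.0970742 − 0.0972125)/15 = 0.0970650
T_{3}^{(3)} = (64·0.0970650 − 0.0970895) / 63 = 0.0970646
(Column j=1 coincides with Simpson's rule on the same nodes.)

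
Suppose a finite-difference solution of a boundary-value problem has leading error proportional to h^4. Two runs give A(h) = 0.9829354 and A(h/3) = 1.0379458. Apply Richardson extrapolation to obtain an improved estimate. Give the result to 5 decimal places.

The leading error scales as h^4; refining by a factor of 3 reduces it by 3^4 = 81.
Extrapolated value = (81·A(h/3) − A(h)) / (81 − 1)
= (81·1.0379458 − 0.9829354) / 80
= 83.0906744 / 80 = 1.0386334

1.03863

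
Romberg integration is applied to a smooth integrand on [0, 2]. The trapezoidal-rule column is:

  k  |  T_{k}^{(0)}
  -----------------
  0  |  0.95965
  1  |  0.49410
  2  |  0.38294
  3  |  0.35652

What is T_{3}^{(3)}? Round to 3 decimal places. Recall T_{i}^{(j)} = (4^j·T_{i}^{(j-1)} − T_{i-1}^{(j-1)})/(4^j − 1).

Richardson extrapolation on the trapezoidal column (denominator 4−1=3):
T_{1}^{(1)} = (4·0.49410 − 0.95965) / 3 = 0.33892
T_{2}^{(1)} = 0.38294 + (0.38294 − 0.49410)/3 = 0.34589
T_{3}^{(1)} = 0.35652 + (0.35652 − 0.38294)/3 = 0.34771
T_{2}^{(2)} = (16·0.34589 − 0.33892) / 15 = 0.34635
T_{3}^{(2)} = (16·0.34771 − 0.34589) / 15 = 0.34783
T_{3}^{(3)} = (64·0.34783 − 0.34635) / 63 = 0.34785

0.348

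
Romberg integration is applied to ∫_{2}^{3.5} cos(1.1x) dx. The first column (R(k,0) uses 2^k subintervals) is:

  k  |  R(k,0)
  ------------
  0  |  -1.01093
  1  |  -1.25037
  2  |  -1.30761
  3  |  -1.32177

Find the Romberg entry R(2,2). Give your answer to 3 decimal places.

R(1,1) = -1.25037 + (-1.25037 − (-1.01093))/3 = -1.33018
R(2,1) = (4·(-1.30761) − (-1.25037)) / 3 = -1.32669
R(2,2) = -1.32669 + (-1.32669 − (-1.33018))/15 = -1.32646

-1.326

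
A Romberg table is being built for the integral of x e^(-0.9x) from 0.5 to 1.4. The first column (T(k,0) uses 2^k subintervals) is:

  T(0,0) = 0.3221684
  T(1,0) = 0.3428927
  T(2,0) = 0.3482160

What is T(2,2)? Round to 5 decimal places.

0.35000

T(1,1) = (4·0.3428927 − 0.3221684) / 3 = 0.3498008
T(2,1) = 0.3482160 + (0.3482160 − 0.3428927)/3 = 0.3499904
T(2,2) = 0.3499904 + (0.3499904 − 0.3498008)/15 = 0.3500030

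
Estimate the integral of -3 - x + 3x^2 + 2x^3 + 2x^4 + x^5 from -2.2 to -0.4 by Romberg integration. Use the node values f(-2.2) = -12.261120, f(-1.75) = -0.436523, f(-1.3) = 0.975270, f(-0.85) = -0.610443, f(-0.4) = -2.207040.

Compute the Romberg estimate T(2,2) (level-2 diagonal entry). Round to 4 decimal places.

-2.4615

T(0,0) (trapezoid, 1 panel, h=1.8000): -13.021344
T(1,0) (trapezoid, 2 panels, h=0.9000): -5.632929
T(2,0) (trapezoid, 4 panels, h=0.4500): -3.287599
T(1,1) = -5.632929 + (-5.632929 − (-13.021344))/3 = -3.170124
T(2,1) = -3.287599 + (-3.287599 − (-5.632929))/3 = -2.505822
T(2,2) = -2.505822 + (-2.505822 − (-3.170124))/15 = -2.461535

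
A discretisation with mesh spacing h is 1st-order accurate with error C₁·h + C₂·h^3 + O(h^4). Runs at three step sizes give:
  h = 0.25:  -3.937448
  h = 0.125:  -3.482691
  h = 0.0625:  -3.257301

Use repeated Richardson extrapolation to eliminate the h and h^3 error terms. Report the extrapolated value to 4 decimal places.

-3.0325

First eliminate the h term (factor 2^1 = 2):
  B₁ = (2·(-3.482691) − (-3.937448))/1 = -3.027934
  B₂ = (2·(-3.257301) − (-3.482691))/1 = -3.031911
Then eliminate the h^3 term (factor 2^3 = 8):
  (8·(-3.031911) − (-3.027934))/7 = -3.032479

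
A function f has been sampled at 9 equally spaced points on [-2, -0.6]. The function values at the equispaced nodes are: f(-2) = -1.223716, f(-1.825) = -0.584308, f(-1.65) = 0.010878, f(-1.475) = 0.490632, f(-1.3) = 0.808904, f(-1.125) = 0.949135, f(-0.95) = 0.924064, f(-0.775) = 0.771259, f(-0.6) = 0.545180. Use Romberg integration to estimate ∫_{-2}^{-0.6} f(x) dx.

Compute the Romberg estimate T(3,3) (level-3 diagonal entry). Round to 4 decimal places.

0.5433

T(0,0) (trapezoid, 1 panel, h=1.4000): -0.474975
T(1,0) (trapezoid, 2 panels, h=0.7000): 0.328745
T(2,0) (trapezoid, 4 panels, h=0.3500): 0.491602
T(3,0) (trapezoid, 8 panels, h=0.1750): 0.530477
T(1,1) = 0.328745 + (0.328745 − (-0.474975))/3 = 0.596652
T(2,1) = 0.491602 + (0.491602 − 0.328745)/3 = 0.545888
T(3,1) = 0.530477 + (0.530477 − 0.491602)/3 = 0.543435
T(2,2) = 0.545888 + (0.545888 − 0.596652)/15 = 0.542504
T(3,2) = 0.543435 + (0.543435 − 0.545888)/15 = 0.543271
T(3,3) = 0.543271 + (0.543271 − 0.542504)/63 = 0.543283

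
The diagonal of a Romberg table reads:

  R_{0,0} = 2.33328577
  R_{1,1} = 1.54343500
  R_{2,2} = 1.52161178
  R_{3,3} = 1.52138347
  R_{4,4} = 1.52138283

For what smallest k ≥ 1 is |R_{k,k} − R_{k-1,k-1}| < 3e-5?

|R_{1,1} − R_{0,0}| = 0.78985077 ≥ 3e-5
|R_{2,2} − R_{1,1}| = 0.02182322 ≥ 3e-5
|R_{3,3} − R_{2,2}| = 0.00022831 ≥ 3e-5
|R_{4,4} − R_{3,3}| = 0.00000064 < 3e-5

k = 4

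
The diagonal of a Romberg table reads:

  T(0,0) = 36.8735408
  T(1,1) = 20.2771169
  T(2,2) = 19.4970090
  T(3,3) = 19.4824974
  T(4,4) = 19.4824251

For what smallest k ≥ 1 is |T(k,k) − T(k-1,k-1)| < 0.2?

|T(1,1) − T(0,0)| = 16.5964239 ≥ 0.2
|T(2,2) − T(1,1)| = 0.7801079 ≥ 0.2
|T(3,3) − T(2,2)| = 0.0145116 < 0.2

k = 3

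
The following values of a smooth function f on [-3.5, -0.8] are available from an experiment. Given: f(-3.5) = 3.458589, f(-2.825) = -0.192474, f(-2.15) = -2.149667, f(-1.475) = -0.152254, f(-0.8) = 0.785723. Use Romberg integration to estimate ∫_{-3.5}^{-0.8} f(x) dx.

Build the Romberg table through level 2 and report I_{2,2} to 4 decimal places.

I_{0,0} (trapezoid, 1 panel, h=2.7000): 5.729821
I_{1,0} (trapezoid, 2 panels, h=1.3500): -0.037140
I_{2,0} (trapezoid, 4 panels, h=0.6750): -0.251261
I_{1,1} = -0.037140 + (-0.037140 − 5.729821)/3 = -1.959460
I_{2,1} = -0.251261 + (-0.251261 − (-0.037140))/3 = -0.322635
I_{2,2} = -0.322635 + (-0.322635 − (-1.959460))/15 = -0.213513

-0.2135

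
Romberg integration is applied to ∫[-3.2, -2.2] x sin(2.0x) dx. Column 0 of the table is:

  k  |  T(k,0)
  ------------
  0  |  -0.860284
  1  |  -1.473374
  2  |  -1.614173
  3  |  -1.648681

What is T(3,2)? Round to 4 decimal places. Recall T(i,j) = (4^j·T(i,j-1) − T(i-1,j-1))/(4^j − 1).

T(2,1) = (4·(-1.614173) − (-1.473374)) / 3 = -1.661106
T(3,1) = -1.648681 + (-1.648681 − (-1.614173))/3 = -1.660184
T(3,2) = -1.660184 + (-1.660184 − (-1.661106))/15 = -1.660123

-1.6601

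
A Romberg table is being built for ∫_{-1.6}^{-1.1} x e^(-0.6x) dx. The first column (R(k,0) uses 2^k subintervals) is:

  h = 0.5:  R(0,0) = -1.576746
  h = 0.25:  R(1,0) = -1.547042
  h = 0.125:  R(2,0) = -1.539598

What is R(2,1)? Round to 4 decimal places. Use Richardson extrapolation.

-1.5371

R(2,1) = -1.539598 + (-1.539598 − (-1.547042))/3 = -1.537117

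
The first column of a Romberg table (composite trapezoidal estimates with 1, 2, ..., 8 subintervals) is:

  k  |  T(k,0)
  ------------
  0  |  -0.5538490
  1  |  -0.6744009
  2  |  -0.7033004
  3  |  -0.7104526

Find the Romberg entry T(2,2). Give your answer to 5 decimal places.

-0.71282

Richardson extrapolation on the trapezoidal column (denominator 4−1=3):
T(1,1) = -0.6744009 + (-0.6744009 − (-0.5538490))/3 = -0.7145849
T(2,1) = (4·(-0.7033004) − (-0.6744009)) / 3 = -0.7129336
T(2,2) = (16·(-0.7129336) − (-0.7145849)) / 15 = -0.7128235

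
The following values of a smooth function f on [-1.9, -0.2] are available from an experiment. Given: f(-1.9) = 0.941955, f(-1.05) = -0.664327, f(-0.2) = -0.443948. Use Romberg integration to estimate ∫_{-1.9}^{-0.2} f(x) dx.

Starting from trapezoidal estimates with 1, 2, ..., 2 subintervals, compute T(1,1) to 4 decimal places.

-0.6118

T(0,0) (trapezoid, 1 panel, h=1.7000): 0.423306
T(1,0) (trapezoid, 2 panels, h=0.8500): -0.353025
T(1,1) = -0.353025 + (-0.353025 − 0.423306)/3 = -0.611802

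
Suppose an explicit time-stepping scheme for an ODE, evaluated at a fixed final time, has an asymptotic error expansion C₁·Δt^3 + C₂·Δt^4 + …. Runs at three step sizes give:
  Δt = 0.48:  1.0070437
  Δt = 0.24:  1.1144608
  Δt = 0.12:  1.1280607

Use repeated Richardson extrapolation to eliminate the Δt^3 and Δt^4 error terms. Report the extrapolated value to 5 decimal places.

First eliminate the Δt^3 term (factor 2^3 = 8):
  B₁ = (8·1.1144608 − 1.0070437)/7 = 1.1298061
  B₂ = (8·1.1280607 − 1.1144608)/7 = 1.1300035
Then eliminate the Δt^4 term (factor 2^4 = 16):
  (16·1.1300035 − 1.1298061)/15 = 1.1300167

1.13002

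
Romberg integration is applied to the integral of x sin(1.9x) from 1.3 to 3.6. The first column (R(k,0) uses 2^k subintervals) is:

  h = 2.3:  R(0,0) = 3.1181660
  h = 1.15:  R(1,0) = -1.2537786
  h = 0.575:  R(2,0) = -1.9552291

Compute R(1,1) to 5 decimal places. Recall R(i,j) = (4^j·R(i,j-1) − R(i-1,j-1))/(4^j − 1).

-2.71109

R(1,1) = -1.2537786 + (-1.2537786 − 3.1181660)/3 = -2.7110935
(Column j=1 coincides with Simpson's rule on the same nodes.)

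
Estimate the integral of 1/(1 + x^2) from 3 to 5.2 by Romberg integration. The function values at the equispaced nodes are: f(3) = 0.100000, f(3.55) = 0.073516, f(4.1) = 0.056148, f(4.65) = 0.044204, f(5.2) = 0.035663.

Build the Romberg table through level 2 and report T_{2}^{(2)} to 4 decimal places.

T_{0}^{(0)} (trapezoid, 1 panel, h=2.2000): 0.149229
T_{1}^{(0)} (trapezoid, 2 panels, h=1.1000): 0.136377
T_{2}^{(0)} (trapezoid, 4 panels, h=0.5500): 0.132935
T_{1}^{(1)} = 0.136377 + (0.136377 − 0.149229)/3 = 0.132093
T_{2}^{(1)} = 0.132935 + (0.132935 − 0.136377)/3 = 0.131788
T_{2}^{(2)} = 0.131788 + (0.131788 − 0.132093)/15 = 0.131768

0.1318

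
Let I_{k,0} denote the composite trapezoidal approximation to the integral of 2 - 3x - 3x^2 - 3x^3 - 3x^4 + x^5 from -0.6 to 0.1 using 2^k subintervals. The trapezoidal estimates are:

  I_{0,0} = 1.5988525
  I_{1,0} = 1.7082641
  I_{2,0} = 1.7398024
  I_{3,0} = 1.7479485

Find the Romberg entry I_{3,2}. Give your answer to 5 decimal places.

1.75069

I_{2,1} = (4·1.7398024 − 1.7082641) / 3 = 1.7503152
I_{3,1} = 1.7479485 + (1.7479485 − 1.7398024)/3 = 1.7506639
I_{3,2} = 1.7506639 + (1.7506639 − 1.7503152)/15 = 1.7506871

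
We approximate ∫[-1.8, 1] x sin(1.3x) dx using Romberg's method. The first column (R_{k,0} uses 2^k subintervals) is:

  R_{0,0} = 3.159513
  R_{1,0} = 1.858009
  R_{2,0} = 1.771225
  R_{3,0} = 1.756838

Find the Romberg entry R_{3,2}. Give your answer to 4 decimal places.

R_{2,1} = 1.771225 + (1.771225 − 1.858009)/3 = 1.742297
R_{3,1} = (4·1.756838 − 1.771225) / 3 = 1.752042
R_{3,2} = (16·1.752042 − 1.742297) / 15 = 1.752692

1.7527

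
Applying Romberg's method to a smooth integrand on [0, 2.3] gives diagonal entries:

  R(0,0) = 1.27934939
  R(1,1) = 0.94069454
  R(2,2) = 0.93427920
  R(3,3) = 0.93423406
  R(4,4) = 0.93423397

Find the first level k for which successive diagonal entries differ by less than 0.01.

|R(1,1) − R(0,0)| = 0.33865485 ≥ 0.01
|R(2,2) − R(1,1)| = 0.00641534 < 0.01

k = 2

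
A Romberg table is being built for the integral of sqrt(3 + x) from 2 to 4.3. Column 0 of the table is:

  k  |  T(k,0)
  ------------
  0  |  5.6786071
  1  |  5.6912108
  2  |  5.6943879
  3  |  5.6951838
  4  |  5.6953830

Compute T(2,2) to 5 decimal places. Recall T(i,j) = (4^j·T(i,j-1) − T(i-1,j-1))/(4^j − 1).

Richardson extrapolation on the trapezoidal column (denominator 4−1=3):
T(1,1) = (4·5.6912108 − 5.6786071) / 3 = 5.6954120
T(2,1) = (4·5.6943879 − 5.6912108) / 3 = 5.6954469
T(2,2) = 5.6954469 + (5.6954469 − 5.6954120)/15 = 5.6954492

5.69545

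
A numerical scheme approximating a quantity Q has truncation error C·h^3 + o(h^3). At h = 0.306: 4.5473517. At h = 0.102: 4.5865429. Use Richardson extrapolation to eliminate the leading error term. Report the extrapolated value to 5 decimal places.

The leading error scales as h^3; refining by a factor of 3 reduces it by 3^3 = 27.
Extrapolated value = (27·A(h/3) − A(h)) / (27 − 1)
= (27·4.5865429 − 4.5473517) / 26
= 119.2893066 / 26 = 4.5880503

4.58805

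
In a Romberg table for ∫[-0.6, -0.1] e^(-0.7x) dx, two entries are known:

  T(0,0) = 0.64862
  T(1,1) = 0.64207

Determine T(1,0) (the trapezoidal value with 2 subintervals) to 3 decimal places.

0.644

From T(1,1) = (4·T(1,0) − T(0,0))/3, solve for T(1,0):
4·T(1,0) = 3·0.64207 + 0.64862 = 2.57483
T(1,0) = 0.64371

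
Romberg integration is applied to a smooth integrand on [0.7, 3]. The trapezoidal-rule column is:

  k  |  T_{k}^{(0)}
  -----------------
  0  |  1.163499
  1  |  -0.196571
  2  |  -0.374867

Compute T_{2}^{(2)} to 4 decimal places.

Richardson extrapolation on the trapezoidal column (denominator 4−1=3):
T_{1}^{(1)} = (4·(-0.196571) − 1.163499) / 3 = -0.649928
T_{2}^{(1)} = (4·(-0.374867) − (-0.196571)) / 3 = -0.434299
T_{2}^{(2)} = -0.434299 + (-0.434299 − (-0.649928))/15 = -0.419924
(Column j=1 coincides with Simpson's rule on the same nodes.)

-0.4199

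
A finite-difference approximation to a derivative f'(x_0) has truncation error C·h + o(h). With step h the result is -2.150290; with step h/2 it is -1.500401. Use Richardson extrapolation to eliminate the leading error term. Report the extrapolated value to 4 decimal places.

-0.8505

The leading error scales as h; refining by a factor of 2 reduces it by 2^1 = 2.
Extrapolated value = (2·A(h/2) − A(h)) / (2 − 1)
= (2·(-1.500401) − (-2.150290)) / 1
= -0.850512 / 1 = -0.850512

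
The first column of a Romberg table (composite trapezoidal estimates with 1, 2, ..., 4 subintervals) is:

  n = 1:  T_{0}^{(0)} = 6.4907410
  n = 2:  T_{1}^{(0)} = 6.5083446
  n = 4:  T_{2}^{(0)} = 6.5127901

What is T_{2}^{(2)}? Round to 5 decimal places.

6.51428

Richardson extrapolation on the trapezoidal column (denominator 4−1=3):
T_{1}^{(1)} = 6.5083446 + (6.5083446 − 6.4907410)/3 = 6.5142125
T_{2}^{(1)} = (4·6.5127901 − 6.5083446) / 3 = 6.5142719
T_{2}^{(2)} = 6.5142719 + (6.5142719 − 6.5142125)/15 = 6.5142759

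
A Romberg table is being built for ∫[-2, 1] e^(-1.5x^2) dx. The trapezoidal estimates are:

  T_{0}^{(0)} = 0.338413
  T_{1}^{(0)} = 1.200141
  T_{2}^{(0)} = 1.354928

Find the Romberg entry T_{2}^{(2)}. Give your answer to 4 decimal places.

Richardson extrapolation on the trapezoidal column (denominator 4−1=3):
T_{1}^{(1)} = (4·1.200141 − 0.338413) / 3 = 1.487384
T_{2}^{(1)} = (4·1.354928 − 1.200141) / 3 = 1.406524
T_{2}^{(2)} = 1.406524 + (1.406524 − 1.487384)/15 = 1.401133

1.4011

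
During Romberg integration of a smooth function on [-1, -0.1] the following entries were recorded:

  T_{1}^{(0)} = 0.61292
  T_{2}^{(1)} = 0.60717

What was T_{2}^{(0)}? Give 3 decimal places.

0.609

From T_{2}^{(1)} = (4·T_{2}^{(0)} − T_{1}^{(0)})/3, solve for T_{2}^{(0)}:
4·T_{2}^{(0)} = 3·0.60717 + 0.61292 = 2.43443
T_{2}^{(0)} = 0.60861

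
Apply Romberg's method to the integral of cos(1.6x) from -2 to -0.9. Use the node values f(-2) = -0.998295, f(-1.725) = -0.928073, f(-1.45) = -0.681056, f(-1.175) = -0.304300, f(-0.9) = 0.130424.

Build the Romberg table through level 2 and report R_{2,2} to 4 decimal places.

-0.6561

R_{0,0} (trapezoid, 1 panel, h=1.1000): -0.477329
R_{1,0} (trapezoid, 2 panels, h=0.5500): -0.613245
R_{2,0} (trapezoid, 4 panels, h=0.2750): -0.645525
R_{1,1} = -0.613245 + (-0.613245 − (-0.477329))/3 = -0.658550
R_{2,1} = -0.645525 + (-0.645525 − (-0.613245))/3 = -0.656285
R_{2,2} = -0.656285 + (-0.656285 − (-0.658550))/15 = -0.656134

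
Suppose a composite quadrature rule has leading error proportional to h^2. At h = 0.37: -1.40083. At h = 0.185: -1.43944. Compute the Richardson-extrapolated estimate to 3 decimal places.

-1.452

Extrapolated value = (4·A(h/2) − A(h)) / (4 − 1)
= (4·(-1.43944) − (-1.40083)) / 3
= -4.35693 / 3 = -1.45231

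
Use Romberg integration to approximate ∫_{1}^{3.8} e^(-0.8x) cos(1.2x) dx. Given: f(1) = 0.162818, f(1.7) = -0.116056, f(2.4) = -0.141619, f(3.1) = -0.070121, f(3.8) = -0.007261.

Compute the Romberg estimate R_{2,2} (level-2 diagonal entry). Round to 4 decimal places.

R_{0,0} (trapezoid, 1 panel, h=2.8000): 0.217780
R_{1,0} (trapezoid, 2 panels, h=1.4000): -0.089377
R_{2,0} (trapezoid, 4 panels, h=0.7000): -0.175012
R_{1,1} = -0.089377 + (-0.089377 − 0.217780)/3 = -0.191763
R_{2,1} = -0.175012 + (-0.175012 − (-0.089377))/3 = -0.203557
R_{2,2} = -0.203557 + (-0.203557 − (-0.191763))/15 = -0.204343

-0.2043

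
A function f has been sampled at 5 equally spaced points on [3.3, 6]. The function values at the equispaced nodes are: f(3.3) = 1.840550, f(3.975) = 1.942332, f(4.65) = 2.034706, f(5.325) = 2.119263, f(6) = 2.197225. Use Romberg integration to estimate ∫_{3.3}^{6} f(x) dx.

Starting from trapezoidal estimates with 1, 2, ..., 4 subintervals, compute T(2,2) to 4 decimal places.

5.4796

T(0,0) (trapezoid, 1 panel, h=2.7000): 5.450996
T(1,0) (trapezoid, 2 panels, h=1.3500): 5.472351
T(2,0) (trapezoid, 4 panels, h=0.6750): 5.477752
T(1,1) = 5.472351 + (5.472351 − 5.450996)/3 = 5.479469
T(2,1) = 5.477752 + (5.477752 − 5.472351)/3 = 5.479552
T(2,2) = 5.479552 + (5.479552 − 5.479469)/15 = 5.479558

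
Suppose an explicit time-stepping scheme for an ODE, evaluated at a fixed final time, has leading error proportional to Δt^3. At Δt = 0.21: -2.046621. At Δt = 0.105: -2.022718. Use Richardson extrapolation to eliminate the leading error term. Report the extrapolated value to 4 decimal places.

The leading error scales as Δt^3; refining by a factor of 2 reduces it by 2^3 = 8.
Extrapolated value = (8·A(Δt/2) − A(Δt)) / (8 − 1)
= (8·(-2.022718) − (-2.046621)) / 7
= -14.135123 / 7 = -2.019303

-2.0193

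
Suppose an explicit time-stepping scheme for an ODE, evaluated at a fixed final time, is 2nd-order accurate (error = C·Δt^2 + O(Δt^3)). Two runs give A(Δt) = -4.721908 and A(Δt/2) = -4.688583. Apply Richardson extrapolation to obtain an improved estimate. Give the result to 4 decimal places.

The leading error scales as Δt^2; refining by a factor of 2 reduces it by 2^2 = 4.
Extrapolated value = (4·A(Δt/2) − A(Δt)) / (4 − 1)
= (4·(-4.688583) − (-4.721908)) / 3
= -14.032424 / 3 = -4.677475

-4.6775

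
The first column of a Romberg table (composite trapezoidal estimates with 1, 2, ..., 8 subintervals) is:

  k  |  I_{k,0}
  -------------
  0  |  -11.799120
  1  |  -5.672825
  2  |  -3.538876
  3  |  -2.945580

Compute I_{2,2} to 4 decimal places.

Richardson extrapolation on the trapezoidal column (denominator 4−1=3):
I_{1,1} = -5.672825 + (-5.672825 − (-11.799120))/3 = -3.630727
I_{2,1} = (4·(-3.538876) − (-5.672825)) / 3 = -2.827560
I_{2,2} = -2.827560 + (-2.827560 − (-3.630727))/15 = -2.774016
(Column j=1 coincides with Simpson's rule on the same nodes.)

-2.7740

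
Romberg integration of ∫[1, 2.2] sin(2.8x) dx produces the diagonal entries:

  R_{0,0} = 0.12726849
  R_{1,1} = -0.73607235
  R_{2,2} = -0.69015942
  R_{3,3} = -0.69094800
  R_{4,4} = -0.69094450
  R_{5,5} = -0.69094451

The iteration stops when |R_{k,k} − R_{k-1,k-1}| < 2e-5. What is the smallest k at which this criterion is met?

|R_{1,1} − R_{0,0}| = 0.86334084 ≥ 2e-5
|R_{2,2} − R_{1,1}| = 0.04591293 ≥ 2e-5
|R_{3,3} − R_{2,2}| = 0.00078858 ≥ 2e-5
|R_{4,4} − R_{3,3}| = 0.00000350 < 2e-5

k = 4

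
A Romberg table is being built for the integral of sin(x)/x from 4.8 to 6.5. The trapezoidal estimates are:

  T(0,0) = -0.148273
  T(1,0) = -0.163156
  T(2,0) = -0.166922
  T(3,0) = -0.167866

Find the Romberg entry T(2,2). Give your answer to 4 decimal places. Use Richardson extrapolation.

Richardson extrapolation on the trapezoidal column (denominator 4−1=3):
T(1,1) = (4·(-0.163156) − (-0.148273)) / 3 = -0.168117
T(2,1) = -0.166922 + (-0.166922 − (-0.163156))/3 = -0.168177
T(2,2) = -0.168177 + (-0.168177 − (-0.168117))/15 = -0.168181

-0.1682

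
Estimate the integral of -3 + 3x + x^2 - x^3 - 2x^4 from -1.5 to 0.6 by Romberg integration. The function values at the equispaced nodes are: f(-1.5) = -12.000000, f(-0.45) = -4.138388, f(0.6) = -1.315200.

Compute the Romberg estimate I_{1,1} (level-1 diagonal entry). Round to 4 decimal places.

I_{0,0} (trapezoid, 1 panel, h=2.1000): -13.980960
I_{1,0} (trapezoid, 2 panels, h=1.0500): -11.335787
I_{1,1} = -11.335787 + (-11.335787 − (-13.980960))/3 = -10.454063

-10.4541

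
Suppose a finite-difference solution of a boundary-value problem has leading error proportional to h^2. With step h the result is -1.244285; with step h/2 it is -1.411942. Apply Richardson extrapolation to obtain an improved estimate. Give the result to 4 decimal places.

The leading error scales as h^2; refining by a factor of 2 reduces it by 2^2 = 4.
Extrapolated value = (4·A(h/2) − A(h)) / (4 − 1)
= (4·(-1.411942) − (-1.244285)) / 3
= -4.403483 / 3 = -1.467828

-1.4678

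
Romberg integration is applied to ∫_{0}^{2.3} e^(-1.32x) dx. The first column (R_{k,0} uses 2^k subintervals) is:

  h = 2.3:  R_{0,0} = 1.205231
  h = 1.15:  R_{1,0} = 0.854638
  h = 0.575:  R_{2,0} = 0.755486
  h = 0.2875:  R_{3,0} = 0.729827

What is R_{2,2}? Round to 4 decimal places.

R_{1,1} = 0.854638 + (0.854638 − 1.205231)/3 = 0.737774
R_{2,1} = (4·0.755486 − 0.854638) / 3 = 0.722435
R_{2,2} = (16·0.722435 − 0.737774) / 15 = 0.721412
(Column j=1 coincides with Simpson's rule on the same nodes.)

0.7214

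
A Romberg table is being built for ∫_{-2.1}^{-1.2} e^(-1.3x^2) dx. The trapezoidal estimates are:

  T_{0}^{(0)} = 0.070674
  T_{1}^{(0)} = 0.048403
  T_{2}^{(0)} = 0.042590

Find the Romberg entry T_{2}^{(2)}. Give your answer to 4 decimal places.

0.0406

T_{1}^{(1)} = (4·0.048403 − 0.070674) / 3 = 0.040979
T_{2}^{(1)} = (4·0.042590 − 0.048403) / 3 = 0.040652
T_{2}^{(2)} = (16·0.040652 − 0.040979) / 15 = 0.040630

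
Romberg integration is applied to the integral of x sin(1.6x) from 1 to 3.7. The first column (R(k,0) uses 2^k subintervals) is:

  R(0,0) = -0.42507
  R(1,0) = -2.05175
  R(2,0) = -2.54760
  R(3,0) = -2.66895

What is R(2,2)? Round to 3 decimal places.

Richardson extrapolation on the trapezoidal column (denominator 4−1=3):
R(1,1) = -2.05175 + (-2.05175 − (-0.42507))/3 = -2.59398
R(2,1) = -2.54760 + (-2.54760 − (-2.05175))/3 = -2.71288
R(2,2) = -2.71288 + (-2.71288 − (-2.59398))/15 = -2.72081
(Column j=1 coincides with Simpson's rule on the same nodes.)

-2.721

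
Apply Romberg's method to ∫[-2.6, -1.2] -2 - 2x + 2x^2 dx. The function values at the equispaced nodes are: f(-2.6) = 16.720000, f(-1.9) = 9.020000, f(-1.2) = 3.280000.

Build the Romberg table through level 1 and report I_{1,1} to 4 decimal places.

I_{0,0} (trapezoid, 1 panel, h=1.4000): 14.000000
I_{1,0} (trapezoid, 2 panels, h=0.7000): 13.314000
I_{1,1} = 13.314000 + (13.314000 − 14.000000)/3 = 13.085333

13.0853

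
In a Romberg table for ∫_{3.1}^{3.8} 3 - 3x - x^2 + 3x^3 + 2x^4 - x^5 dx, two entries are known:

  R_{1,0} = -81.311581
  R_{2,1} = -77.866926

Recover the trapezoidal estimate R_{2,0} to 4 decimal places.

From R_{2,1} = (4·R_{2,0} − R_{1,0})/3, solve for R_{2,0}:
4·R_{2,0} = 3·(-77.866926) + (-81.311581) = -314.912359
R_{2,0} = -78.728090

-78.7281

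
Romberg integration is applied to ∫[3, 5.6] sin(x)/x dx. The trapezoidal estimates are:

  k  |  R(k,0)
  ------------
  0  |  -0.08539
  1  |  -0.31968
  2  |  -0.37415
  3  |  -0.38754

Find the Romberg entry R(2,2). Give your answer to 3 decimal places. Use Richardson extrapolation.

-0.392

R(1,1) = -0.31968 + (-0.31968 − (-0.08539))/3 = -0.39778
R(2,1) = (4·(-0.37415) − (-0.31968)) / 3 = -0.39231
R(2,2) = (16·(-0.39231) − (-0.39778)) / 15 = -0.39195
(Column j=1 coincides with Simpson's rule on the same nodes.)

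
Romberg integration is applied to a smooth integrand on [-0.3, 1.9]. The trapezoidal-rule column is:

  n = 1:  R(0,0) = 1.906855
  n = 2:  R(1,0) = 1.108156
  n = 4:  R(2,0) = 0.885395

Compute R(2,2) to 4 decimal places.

0.8091

R(1,1) = (4·1.108156 − 1.906855) / 3 = 0.841923
R(2,1) = (4·0.885395 − 1.108156) / 3 = 0.811141
R(2,2) = (16·0.811141 − 0.841923) / 15 = 0.809089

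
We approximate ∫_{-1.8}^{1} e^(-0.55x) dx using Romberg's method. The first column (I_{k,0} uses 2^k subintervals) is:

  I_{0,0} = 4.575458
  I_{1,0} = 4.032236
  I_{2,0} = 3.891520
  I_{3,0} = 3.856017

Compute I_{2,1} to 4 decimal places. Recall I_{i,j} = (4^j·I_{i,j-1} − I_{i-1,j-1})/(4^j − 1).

I_{2,1} = 3.891520 + (3.891520 − 4.032236)/3 = 3.844615

3.8446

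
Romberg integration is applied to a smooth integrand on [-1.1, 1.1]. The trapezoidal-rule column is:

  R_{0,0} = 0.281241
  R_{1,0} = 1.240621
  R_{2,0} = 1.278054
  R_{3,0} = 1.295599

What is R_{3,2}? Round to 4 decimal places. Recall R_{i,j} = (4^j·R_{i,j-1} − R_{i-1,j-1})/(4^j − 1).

1.3022

Richardson extrapolation on the trapezoidal column (denominator 4−1=3):
R_{2,1} = (4·1.278054 − 1.240621) / 3 = 1.290532
R_{3,1} = 1.295599 + (1.295599 − 1.278054)/3 = 1.301447
R_{3,2} = (16·1.301447 − 1.290532) / 15 = 1.302175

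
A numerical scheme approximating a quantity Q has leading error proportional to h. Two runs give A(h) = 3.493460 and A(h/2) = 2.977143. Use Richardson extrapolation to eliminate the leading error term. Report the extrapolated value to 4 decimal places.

2.4608

The leading error scales as h; refining by a factor of 2 reduces it by 2^1 = 2.
Extrapolated value = (2·A(h/2) − A(h)) / (2 − 1)
= (2·2.977143 − 3.493460) / 1
= 2.460826 / 1 = 2.460826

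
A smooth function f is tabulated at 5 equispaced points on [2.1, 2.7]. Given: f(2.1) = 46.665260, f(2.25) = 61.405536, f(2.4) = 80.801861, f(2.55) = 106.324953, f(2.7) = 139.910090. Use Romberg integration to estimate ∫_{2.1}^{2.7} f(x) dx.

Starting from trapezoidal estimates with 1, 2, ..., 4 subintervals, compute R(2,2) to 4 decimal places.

50.9535

R(0,0) (trapezoid, 1 panel, h=0.6000): 55.972605
R(1,0) (trapezoid, 2 panels, h=0.3000): 52.226861
R(2,0) (trapezoid, 4 panels, h=0.1500): 51.273004
R(1,1) = 52.226861 + (52.226861 − 55.972605)/3 = 50.978280
R(2,1) = 51.273004 + (51.273004 − 52.226861)/3 = 50.955052
R(2,2) = 50.955052 + (50.955052 − 50.978280)/15 = 50.953503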